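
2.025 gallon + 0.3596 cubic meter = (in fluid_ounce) 1.242e+04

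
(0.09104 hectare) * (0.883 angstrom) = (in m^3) 8.039e-08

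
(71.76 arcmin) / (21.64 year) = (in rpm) 2.921e-10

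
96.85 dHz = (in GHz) 9.685e-09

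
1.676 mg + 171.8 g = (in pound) 0.3788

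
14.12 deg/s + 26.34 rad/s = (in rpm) 253.9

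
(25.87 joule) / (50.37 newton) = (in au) 3.433e-12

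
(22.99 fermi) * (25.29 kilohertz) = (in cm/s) 5.814e-08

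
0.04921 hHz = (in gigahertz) 4.921e-09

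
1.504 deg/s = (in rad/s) 0.02625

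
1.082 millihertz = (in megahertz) 1.082e-09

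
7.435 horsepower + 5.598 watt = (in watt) 5550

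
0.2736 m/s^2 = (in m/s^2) 0.2736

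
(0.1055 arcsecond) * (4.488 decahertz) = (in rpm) 0.0002192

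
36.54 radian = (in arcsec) 7.537e+06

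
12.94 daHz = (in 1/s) 129.4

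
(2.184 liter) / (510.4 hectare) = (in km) 4.279e-13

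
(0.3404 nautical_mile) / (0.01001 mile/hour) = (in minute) 2348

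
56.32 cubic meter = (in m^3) 56.32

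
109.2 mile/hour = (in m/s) 48.82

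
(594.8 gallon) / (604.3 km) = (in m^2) 3.726e-06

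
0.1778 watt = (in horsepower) 0.0002384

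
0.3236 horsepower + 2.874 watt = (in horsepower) 0.3275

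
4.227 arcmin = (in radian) 0.00123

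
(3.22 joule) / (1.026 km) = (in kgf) 0.00032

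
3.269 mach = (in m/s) 1113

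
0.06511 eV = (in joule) 1.043e-20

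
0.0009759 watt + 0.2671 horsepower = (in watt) 199.2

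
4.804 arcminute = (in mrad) 1.397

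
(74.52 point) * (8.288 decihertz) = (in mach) 6.399e-05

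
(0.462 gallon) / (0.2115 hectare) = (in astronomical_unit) 5.527e-18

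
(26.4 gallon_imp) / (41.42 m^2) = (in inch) 0.1141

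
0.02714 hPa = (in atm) 2.679e-05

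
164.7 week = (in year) 3.159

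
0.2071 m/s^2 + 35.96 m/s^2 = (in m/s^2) 36.17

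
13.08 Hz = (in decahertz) 1.308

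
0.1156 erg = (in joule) 1.156e-08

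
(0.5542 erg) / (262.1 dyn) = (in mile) 1.314e-08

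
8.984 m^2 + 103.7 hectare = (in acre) 256.3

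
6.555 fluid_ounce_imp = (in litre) 0.1862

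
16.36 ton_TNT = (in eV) 4.272e+29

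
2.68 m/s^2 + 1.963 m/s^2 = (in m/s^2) 4.643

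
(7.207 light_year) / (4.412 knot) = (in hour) 8.345e+12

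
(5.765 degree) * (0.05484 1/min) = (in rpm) 0.0008782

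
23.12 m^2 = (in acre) 0.005713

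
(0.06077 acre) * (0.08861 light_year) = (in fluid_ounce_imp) 7.256e+21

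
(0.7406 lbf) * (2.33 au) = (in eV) 7.167e+30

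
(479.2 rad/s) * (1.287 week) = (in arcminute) 1.282e+12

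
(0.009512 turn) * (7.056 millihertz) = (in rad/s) 0.0004217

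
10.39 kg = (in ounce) 366.5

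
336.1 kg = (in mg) 3.361e+08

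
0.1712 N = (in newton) 0.1712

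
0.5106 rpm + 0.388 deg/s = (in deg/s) 3.452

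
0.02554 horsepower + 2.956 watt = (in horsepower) 0.0295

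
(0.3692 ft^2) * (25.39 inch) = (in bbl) 0.1391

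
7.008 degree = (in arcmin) 420.5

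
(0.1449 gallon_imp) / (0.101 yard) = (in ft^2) 0.07677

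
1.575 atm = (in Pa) 1.596e+05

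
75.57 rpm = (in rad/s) 7.914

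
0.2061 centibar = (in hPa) 2.061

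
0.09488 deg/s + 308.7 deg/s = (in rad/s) 5.389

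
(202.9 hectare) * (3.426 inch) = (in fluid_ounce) 5.97e+09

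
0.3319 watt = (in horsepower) 0.0004451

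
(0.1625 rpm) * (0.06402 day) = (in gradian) 5992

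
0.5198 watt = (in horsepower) 0.0006971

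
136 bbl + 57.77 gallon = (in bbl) 137.4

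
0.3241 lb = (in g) 147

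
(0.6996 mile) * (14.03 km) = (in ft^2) 1.7e+08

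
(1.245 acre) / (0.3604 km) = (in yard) 15.29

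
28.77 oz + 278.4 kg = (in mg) 2.792e+08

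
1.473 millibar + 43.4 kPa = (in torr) 326.6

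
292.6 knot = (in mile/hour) 336.7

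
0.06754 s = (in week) 1.117e-07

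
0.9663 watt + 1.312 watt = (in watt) 2.278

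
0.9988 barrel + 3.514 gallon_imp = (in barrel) 1.099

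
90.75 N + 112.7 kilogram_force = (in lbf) 268.9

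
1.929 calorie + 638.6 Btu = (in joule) 6.738e+05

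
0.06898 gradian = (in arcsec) 223.5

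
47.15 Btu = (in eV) 3.105e+23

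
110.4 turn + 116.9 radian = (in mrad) 8.106e+05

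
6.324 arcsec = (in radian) 3.066e-05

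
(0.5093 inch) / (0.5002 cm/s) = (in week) 4.276e-06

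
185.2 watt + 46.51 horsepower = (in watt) 3.487e+04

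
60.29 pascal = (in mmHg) 0.4522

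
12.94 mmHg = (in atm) 0.01703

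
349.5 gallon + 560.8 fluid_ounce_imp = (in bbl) 8.422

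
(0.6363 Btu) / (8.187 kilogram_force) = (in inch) 329.2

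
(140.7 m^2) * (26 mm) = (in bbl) 23.01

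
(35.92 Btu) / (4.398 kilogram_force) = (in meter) 878.7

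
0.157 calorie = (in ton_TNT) 1.57e-10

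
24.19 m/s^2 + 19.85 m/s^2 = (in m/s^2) 44.04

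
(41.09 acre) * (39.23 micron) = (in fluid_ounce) 2.206e+05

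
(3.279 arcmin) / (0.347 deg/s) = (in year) 4.994e-09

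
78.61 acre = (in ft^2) 3.424e+06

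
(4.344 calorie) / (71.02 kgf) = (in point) 73.97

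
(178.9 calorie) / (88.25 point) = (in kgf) 2452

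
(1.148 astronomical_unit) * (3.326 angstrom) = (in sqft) 614.8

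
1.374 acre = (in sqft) 5.985e+04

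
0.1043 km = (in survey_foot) 342.2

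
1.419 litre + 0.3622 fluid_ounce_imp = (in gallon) 0.3776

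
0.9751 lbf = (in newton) 4.337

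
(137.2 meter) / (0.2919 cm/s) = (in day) 0.544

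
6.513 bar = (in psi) 94.46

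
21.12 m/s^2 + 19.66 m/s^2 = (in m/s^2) 40.78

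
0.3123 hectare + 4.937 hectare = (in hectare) 5.249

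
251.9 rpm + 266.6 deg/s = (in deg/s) 1778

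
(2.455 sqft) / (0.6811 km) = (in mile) 2.081e-07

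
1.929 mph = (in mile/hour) 1.929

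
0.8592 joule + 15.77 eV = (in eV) 5.363e+18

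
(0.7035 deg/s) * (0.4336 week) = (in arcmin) 1.107e+07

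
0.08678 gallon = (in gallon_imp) 0.07226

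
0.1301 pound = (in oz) 2.082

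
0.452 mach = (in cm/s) 1.539e+04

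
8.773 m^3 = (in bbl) 55.18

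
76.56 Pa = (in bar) 0.0007656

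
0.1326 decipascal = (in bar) 1.326e-07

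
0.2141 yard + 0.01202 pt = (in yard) 0.2141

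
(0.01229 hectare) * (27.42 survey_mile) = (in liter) 5.423e+09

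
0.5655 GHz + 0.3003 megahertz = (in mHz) 5.658e+11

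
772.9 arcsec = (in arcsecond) 772.9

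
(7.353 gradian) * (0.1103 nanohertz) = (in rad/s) 1.274e-11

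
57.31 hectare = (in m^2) 5.731e+05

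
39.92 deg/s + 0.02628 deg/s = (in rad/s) 0.6972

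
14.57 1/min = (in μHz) 2.428e+05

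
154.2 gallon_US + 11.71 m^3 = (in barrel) 77.33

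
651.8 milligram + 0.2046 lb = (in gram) 93.46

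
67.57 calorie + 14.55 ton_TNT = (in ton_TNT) 14.55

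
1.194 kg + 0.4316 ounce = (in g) 1206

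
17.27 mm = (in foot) 0.05666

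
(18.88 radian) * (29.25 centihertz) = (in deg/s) 316.4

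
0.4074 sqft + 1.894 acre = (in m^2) 7665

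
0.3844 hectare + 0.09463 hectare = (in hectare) 0.479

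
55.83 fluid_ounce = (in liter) 1.651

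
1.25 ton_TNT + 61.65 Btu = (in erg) 5.23e+16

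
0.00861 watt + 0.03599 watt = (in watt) 0.0446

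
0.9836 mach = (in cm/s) 3.349e+04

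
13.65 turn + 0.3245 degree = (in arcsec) 1.769e+07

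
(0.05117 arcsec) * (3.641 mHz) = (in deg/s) 5.175e-08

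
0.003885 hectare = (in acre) 0.0096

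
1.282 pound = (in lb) 1.282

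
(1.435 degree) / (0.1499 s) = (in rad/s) 0.1671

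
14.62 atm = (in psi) 214.9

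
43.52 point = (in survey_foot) 0.05037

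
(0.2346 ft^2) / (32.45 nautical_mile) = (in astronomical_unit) 2.424e-18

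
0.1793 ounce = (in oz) 0.1793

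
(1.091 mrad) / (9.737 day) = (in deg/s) 7.43e-08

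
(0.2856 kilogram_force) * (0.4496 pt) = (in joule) 0.0004442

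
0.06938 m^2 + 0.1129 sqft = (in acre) 1.974e-05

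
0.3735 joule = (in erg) 3.735e+06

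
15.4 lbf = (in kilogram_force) 6.985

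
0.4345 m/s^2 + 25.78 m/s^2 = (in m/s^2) 26.21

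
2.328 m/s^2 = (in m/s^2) 2.328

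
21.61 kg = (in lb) 47.64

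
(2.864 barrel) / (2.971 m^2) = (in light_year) 1.62e-17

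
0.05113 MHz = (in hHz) 511.3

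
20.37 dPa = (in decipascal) 20.37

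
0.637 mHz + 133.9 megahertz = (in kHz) 1.339e+05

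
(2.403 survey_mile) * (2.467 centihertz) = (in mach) 0.2802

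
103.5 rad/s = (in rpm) 988.4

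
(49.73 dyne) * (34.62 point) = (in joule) 6.074e-06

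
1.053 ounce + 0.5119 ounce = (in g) 44.36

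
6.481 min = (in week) 0.000643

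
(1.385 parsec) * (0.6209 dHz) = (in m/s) 2.654e+15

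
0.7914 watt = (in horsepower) 0.001061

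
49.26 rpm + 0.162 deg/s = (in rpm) 49.29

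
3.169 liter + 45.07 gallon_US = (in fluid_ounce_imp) 6116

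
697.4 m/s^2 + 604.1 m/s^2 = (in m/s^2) 1302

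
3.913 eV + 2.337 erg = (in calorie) 5.586e-08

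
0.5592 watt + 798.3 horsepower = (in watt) 5.953e+05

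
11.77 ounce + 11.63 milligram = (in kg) 0.3337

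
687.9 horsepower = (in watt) 5.13e+05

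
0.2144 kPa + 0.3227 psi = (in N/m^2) 2439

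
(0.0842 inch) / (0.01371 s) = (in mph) 0.3489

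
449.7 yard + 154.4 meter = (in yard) 618.6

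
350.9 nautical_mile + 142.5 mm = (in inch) 2.559e+07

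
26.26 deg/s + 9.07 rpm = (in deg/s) 80.68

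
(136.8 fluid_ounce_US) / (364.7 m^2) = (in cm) 0.001109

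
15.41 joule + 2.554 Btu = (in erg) 2.71e+10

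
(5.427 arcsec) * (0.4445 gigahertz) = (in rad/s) 1.17e+04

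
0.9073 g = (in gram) 0.9073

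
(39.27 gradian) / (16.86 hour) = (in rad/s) 1.016e-05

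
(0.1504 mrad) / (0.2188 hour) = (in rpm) 1.823e-06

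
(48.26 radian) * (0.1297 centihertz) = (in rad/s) 0.06259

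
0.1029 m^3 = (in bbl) 0.6472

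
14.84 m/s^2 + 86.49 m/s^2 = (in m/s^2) 101.3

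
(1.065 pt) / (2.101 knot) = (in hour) 9.656e-08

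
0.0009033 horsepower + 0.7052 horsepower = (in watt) 526.5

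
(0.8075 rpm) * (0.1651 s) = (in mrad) 13.96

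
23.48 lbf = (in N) 104.4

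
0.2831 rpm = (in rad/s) 0.02965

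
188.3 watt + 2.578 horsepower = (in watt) 2111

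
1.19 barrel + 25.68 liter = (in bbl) 1.352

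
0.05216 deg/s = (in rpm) 0.008693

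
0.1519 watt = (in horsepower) 0.0002037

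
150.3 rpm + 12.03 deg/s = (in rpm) 152.3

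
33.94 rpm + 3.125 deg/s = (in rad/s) 3.609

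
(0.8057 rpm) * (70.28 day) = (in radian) 5.123e+05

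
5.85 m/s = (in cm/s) 585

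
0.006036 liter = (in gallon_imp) 0.001328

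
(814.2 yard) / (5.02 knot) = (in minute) 4.805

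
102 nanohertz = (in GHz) 1.02e-16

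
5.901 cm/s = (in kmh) 0.2124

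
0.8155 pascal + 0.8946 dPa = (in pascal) 0.905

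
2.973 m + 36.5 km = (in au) 2.44e-07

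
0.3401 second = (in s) 0.3401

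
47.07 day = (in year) 0.129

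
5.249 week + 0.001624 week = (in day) 36.75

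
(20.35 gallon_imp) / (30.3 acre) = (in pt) 0.002139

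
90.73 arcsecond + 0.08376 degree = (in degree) 0.109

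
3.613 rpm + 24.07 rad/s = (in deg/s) 1401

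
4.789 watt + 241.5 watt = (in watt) 246.3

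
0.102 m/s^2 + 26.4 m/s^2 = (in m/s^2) 26.5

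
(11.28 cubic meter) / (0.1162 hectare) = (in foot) 0.03185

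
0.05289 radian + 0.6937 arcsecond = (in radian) 0.05289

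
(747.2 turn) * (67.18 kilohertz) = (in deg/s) 1.807e+10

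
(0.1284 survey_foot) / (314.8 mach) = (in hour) 1.014e-10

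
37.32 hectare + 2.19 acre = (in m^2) 3.821e+05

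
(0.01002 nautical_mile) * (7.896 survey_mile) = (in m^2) 2.358e+05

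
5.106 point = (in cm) 0.1801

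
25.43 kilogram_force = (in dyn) 2.494e+07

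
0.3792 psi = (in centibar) 2.614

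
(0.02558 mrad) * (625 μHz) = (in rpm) 1.527e-07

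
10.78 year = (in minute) 5.666e+06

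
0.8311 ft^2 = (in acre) 1.908e-05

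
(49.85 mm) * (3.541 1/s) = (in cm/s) 17.65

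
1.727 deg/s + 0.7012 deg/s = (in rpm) 0.4047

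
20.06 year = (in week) 1046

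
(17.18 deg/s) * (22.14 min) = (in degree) 2.282e+04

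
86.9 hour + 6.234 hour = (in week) 0.5544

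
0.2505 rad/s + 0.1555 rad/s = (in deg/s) 23.26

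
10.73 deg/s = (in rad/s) 0.1873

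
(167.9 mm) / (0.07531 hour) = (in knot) 0.001204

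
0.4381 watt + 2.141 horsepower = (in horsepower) 2.142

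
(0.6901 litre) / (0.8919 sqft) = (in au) 5.567e-14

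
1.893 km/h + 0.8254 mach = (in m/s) 281.6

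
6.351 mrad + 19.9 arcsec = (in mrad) 6.447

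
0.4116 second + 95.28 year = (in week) 4968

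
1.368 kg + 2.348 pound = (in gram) 2433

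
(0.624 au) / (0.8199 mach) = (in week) 552.9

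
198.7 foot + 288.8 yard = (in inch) 1.278e+04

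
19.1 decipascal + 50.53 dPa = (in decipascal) 69.63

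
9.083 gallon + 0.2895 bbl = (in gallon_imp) 17.69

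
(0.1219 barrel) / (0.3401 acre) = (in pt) 0.03992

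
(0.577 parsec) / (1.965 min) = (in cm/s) 1.51e+16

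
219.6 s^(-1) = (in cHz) 2.196e+04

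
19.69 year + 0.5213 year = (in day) 7377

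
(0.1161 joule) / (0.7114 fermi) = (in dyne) 1.632e+19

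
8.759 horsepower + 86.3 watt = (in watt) 6618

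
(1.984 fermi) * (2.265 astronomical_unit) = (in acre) 1.661e-07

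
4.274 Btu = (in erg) 4.509e+10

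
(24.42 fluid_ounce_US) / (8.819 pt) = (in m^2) 0.2321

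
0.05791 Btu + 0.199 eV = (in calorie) 14.6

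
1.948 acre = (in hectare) 0.7883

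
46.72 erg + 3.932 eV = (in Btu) 4.428e-09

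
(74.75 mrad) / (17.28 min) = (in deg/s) 0.004131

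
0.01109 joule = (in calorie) 0.002651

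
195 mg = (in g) 0.195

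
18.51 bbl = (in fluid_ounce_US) 9.951e+04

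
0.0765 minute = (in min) 0.0765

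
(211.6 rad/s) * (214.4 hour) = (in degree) 9.358e+09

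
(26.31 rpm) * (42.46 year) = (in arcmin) 1.268e+13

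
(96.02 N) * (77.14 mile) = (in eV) 7.44e+25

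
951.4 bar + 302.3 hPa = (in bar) 951.7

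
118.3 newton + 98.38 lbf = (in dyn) 5.559e+07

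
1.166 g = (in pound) 0.002571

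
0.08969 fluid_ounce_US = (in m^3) 2.652e-06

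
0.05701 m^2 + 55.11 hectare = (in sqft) 5.932e+06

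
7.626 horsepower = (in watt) 5687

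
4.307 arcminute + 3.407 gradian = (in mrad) 54.77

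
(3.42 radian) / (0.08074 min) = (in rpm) 6.742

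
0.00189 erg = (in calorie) 4.517e-11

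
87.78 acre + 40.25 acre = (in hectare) 51.81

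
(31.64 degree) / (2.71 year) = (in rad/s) 6.462e-09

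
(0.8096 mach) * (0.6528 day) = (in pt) 4.407e+10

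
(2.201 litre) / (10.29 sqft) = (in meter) 0.002302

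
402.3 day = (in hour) 9655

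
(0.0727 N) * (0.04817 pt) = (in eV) 7.711e+12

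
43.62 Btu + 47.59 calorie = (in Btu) 43.81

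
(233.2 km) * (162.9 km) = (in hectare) 3.799e+06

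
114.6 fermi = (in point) 3.249e-10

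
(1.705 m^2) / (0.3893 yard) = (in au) 3.202e-11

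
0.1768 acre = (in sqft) 7701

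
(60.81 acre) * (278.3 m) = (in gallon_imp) 1.506e+10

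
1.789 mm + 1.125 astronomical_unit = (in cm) 1.683e+13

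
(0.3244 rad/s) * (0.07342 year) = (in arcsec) 1.549e+11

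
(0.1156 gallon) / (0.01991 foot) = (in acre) 1.782e-05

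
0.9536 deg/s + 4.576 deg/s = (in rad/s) 0.09651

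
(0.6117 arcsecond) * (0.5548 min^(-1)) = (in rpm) 2.619e-07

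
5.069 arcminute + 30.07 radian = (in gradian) 1914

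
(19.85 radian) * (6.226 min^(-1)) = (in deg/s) 118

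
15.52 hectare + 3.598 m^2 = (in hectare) 15.52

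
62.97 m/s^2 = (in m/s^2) 62.97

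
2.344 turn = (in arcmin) 5.063e+04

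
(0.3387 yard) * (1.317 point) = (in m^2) 0.0001439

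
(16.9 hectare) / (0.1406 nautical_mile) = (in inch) 2.555e+04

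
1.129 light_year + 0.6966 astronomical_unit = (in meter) 1.068e+16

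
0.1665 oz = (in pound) 0.01041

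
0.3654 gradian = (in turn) 0.0009135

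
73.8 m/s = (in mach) 0.2167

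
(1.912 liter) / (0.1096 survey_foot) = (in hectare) 5.723e-06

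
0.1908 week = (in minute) 1923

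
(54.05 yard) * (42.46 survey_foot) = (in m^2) 639.6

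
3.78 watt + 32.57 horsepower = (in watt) 2.429e+04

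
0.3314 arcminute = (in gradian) 0.006137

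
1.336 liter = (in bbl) 0.008403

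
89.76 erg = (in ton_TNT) 2.145e-15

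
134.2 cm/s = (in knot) 2.609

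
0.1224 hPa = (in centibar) 0.01224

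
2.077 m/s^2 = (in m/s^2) 2.077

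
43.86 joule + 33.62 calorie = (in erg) 1.845e+09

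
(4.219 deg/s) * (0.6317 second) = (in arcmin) 159.9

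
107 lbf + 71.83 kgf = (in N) 1180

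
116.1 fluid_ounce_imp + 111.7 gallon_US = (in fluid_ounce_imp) 1.5e+04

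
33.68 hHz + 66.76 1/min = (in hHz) 33.69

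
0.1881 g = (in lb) 0.0004147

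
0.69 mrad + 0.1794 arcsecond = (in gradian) 0.04398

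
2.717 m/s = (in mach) 0.007979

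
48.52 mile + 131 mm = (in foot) 2.562e+05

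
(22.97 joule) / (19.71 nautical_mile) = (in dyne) 62.93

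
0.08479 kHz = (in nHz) 8.479e+10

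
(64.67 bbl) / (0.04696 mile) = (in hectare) 1.36e-05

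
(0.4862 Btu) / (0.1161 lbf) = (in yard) 1086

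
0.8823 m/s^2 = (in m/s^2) 0.8823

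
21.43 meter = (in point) 6.075e+04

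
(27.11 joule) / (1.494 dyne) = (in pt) 5.144e+09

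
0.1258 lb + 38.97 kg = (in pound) 86.04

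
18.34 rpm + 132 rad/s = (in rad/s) 133.9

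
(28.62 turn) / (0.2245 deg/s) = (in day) 0.5312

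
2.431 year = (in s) 7.666e+07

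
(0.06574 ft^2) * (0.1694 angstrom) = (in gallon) 2.733e-11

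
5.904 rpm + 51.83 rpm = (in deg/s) 346.4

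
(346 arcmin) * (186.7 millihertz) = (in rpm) 0.1794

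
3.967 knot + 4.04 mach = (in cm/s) 1.378e+05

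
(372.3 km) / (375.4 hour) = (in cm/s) 27.55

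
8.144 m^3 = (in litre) 8144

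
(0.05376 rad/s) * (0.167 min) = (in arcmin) 1852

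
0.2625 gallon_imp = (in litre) 1.193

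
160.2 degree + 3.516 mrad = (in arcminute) 9624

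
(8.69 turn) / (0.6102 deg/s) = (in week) 0.008477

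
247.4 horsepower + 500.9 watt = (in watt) 1.85e+05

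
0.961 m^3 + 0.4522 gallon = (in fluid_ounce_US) 3.255e+04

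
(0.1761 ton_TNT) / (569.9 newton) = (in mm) 1.293e+09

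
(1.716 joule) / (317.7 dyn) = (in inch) 2.127e+04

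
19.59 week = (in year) 0.3757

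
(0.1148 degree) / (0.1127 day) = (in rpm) 1.965e-06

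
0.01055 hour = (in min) 0.633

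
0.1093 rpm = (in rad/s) 0.01145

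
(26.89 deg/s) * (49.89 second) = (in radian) 23.41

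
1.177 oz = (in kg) 0.03337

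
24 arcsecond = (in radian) 0.0001164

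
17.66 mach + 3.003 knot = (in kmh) 2.165e+04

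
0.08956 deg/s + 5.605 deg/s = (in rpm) 0.9491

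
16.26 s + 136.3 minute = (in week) 0.01355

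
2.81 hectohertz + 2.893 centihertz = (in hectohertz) 2.81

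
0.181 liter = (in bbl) 0.001138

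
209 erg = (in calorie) 4.995e-06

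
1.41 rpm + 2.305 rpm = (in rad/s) 0.389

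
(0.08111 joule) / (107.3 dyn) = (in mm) 7.559e+04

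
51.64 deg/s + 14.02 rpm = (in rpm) 22.63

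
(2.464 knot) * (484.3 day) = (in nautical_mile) 2.864e+04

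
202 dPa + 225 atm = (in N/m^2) 2.28e+07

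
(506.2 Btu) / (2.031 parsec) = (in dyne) 8.522e-07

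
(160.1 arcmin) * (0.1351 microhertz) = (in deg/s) 3.605e-07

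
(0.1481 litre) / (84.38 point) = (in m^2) 0.004975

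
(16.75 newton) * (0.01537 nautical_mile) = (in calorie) 114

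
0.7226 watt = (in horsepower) 0.000969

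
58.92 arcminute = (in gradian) 1.091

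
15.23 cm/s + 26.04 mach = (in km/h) 3.192e+04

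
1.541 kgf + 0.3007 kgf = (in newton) 18.06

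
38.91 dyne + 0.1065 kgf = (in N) 1.045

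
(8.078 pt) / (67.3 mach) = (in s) 1.244e-07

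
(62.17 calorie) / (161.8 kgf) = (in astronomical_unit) 1.096e-12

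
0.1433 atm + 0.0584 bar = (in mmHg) 152.7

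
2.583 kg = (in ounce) 91.11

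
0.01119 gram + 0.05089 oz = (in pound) 0.003205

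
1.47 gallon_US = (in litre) 5.565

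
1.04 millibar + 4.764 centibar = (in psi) 0.706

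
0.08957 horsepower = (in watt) 66.79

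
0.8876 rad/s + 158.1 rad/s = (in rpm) 1518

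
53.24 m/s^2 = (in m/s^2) 53.24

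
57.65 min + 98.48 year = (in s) 3.106e+09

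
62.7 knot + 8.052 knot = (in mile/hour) 81.42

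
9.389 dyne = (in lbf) 2.111e-05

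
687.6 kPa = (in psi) 99.73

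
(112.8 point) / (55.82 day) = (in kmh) 2.97e-08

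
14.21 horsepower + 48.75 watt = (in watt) 1.065e+04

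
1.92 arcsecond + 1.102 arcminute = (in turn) 5.25e-05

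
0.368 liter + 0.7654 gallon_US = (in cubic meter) 0.003265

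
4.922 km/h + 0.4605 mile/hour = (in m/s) 1.573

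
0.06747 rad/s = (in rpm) 0.6443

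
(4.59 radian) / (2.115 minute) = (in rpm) 0.3454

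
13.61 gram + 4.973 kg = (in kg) 4.987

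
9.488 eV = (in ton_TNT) 3.633e-28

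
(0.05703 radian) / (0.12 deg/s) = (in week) 4.502e-05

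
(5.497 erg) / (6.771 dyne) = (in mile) 5.045e-06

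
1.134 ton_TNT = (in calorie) 1.134e+09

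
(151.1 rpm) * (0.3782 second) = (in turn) 0.9524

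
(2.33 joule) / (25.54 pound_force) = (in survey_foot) 0.06729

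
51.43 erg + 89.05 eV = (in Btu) 4.875e-09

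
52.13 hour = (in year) 0.005951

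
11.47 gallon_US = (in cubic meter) 0.04342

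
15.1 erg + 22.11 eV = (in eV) 9.425e+12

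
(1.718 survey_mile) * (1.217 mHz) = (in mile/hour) 7.527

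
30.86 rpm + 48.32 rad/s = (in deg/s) 2954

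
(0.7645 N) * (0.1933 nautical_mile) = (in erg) 2.737e+09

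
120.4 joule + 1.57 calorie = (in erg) 1.27e+09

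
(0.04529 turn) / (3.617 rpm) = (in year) 2.382e-08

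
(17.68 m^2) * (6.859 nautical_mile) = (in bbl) 1.413e+06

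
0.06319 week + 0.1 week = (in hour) 27.42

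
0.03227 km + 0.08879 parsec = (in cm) 2.74e+17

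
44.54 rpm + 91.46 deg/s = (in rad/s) 6.26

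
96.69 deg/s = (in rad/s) 1.688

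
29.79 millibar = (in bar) 0.02979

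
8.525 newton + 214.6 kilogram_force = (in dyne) 2.113e+08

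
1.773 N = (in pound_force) 0.3986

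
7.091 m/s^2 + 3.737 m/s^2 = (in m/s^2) 10.83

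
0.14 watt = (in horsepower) 0.0001877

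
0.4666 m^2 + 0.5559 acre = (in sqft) 2.422e+04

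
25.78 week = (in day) 180.5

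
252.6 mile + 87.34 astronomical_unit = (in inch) 5.144e+14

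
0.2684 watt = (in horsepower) 0.0003599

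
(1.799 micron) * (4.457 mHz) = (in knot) 1.559e-08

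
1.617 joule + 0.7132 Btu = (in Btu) 0.7147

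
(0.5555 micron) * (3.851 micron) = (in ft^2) 2.303e-11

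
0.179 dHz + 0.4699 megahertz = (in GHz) 0.0004699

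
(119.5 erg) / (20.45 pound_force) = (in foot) 4.31e-07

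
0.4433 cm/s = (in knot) 0.008617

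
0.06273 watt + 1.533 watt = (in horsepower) 0.00214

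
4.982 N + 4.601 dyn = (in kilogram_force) 0.508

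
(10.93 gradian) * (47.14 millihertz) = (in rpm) 0.07729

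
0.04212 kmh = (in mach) 3.436e-05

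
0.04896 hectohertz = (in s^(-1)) 4.896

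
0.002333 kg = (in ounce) 0.08229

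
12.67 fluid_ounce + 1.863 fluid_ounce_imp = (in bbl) 0.00269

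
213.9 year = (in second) 6.746e+09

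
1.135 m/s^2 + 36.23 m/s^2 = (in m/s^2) 37.36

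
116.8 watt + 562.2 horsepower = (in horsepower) 562.4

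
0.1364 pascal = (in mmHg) 0.001023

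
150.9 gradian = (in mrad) 2370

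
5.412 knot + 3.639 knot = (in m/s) 4.656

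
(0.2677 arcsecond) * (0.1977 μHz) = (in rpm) 2.45e-12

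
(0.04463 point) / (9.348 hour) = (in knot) 9.094e-10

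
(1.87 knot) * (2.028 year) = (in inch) 2.422e+09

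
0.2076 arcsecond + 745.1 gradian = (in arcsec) 2.414e+06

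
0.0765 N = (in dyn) 7650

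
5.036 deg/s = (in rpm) 0.8393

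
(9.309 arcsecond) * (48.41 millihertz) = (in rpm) 2.086e-05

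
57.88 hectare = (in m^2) 5.788e+05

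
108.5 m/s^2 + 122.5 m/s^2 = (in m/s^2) 231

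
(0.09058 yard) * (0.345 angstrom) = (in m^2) 2.858e-12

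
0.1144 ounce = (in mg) 3243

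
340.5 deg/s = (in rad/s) 5.943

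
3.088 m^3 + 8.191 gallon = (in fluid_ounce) 1.055e+05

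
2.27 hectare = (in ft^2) 2.443e+05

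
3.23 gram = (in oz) 0.1139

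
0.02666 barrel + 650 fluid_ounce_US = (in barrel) 0.1476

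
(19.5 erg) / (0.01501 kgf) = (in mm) 0.01325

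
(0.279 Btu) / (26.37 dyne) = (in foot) 3.662e+06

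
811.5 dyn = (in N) 0.008115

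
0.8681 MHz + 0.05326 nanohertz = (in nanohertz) 8.681e+14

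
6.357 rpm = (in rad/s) 0.6657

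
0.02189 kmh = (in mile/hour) 0.0136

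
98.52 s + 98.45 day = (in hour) 2363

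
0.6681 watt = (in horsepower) 0.0008959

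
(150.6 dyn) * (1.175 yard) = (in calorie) 0.0003867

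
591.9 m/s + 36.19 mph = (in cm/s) 6.081e+04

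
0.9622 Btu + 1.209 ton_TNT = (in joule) 5.058e+09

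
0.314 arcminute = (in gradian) 0.005815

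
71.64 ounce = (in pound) 4.478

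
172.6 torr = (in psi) 3.338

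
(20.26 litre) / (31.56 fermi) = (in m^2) 6.42e+11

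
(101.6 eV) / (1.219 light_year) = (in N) 1.411e-33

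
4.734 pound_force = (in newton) 21.06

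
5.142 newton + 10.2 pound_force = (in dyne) 5.051e+06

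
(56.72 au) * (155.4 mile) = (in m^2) 2.122e+18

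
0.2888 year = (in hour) 2530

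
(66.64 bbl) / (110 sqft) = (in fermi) 1.037e+15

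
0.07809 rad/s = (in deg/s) 4.474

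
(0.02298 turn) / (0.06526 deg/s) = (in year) 4.02e-06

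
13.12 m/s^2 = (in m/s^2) 13.12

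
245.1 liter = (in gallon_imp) 53.91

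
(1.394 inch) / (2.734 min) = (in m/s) 0.0002158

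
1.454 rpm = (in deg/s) 8.724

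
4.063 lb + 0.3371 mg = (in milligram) 1.843e+06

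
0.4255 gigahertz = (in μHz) 4.255e+14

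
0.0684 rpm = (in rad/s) 0.007163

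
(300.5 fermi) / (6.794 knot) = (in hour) 2.388e-17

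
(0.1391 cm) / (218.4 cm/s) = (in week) 1.053e-09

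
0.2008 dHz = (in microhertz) 2.008e+04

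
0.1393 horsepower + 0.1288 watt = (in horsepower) 0.1395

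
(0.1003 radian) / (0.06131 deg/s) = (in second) 93.73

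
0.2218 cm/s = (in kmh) 0.007985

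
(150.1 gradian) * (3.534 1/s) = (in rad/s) 8.332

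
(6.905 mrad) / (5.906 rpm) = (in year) 3.54e-10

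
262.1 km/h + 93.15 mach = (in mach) 93.36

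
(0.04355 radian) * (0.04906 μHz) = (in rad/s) 2.137e-09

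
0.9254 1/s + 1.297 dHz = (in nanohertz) 1.055e+09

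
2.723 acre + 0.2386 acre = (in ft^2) 1.29e+05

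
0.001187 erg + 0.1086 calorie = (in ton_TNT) 1.086e-10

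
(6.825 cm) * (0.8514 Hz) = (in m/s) 0.05811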